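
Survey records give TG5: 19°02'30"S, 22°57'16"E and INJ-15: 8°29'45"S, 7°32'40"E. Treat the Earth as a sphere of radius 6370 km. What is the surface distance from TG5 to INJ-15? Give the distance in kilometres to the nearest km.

TG5: φ = -19.04167°, λ = +22.95444°
INJ-15: φ = -8.49583°, λ = +7.54444°
Δφ = 10.5458°,  Δλ = -15.4100°
a = sin²(Δφ/2) + cos φ₁ cos φ₂ sin²(Δλ/2) = 0.025251
c = 2·arcsin(√a) = 0.319164 rad = 18.2868°
d = R·c = 6370 × 0.319164 = 2033.1 km

2033 km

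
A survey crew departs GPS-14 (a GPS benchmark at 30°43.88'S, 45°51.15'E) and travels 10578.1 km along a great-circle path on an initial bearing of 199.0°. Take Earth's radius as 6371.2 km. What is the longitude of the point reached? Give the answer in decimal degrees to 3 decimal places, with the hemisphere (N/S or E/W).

103.989°W

GPS-14: φ = -30.73133°, λ = +45.85250°
δ = d/R = 10578.1/6371.2 = 1.660299 rad
φ₂ = arcsin(sin φ₁ cos δ + cos φ₁ sin δ cos θ)
   = arcsin(-0.51101·-0.08938 + 0.85957·0.99600·-0.94552) = -49.80149°
λ₂ = λ₁ + atan2(sin θ sin δ cos φ₁, cos δ − sin φ₁ sin φ₂) = -103.98890°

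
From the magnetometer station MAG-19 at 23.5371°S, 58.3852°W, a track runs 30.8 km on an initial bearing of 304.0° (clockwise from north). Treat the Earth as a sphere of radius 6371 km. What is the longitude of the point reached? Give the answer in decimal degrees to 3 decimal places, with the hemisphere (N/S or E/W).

58.635°W

δ = d/R = 30.8/6371 = 0.004834 rad
φ₂ = arcsin(sin φ₁ cos δ + cos φ₁ sin δ cos θ)
   = arcsin(-0.39934·0.99999 + 0.91680·0.00483·0.55919) = -23.38201°
λ₂ = λ₁ + atan2(sin θ sin δ cos φ₁, cos δ − sin φ₁ sin φ₂) = -58.63538°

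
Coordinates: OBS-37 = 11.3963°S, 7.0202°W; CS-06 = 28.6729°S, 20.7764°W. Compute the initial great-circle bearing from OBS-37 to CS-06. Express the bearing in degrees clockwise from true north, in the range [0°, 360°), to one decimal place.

214.6°

Δλ = -13.7562°
y = sin Δλ · cos φ₂ = -0.208631
x = cos φ₁ sin φ₂ − sin φ₁ cos φ₂ cos Δλ = -0.301958
θ = atan2(y, x) = -145.3583° → 214.6417° (mod 360°)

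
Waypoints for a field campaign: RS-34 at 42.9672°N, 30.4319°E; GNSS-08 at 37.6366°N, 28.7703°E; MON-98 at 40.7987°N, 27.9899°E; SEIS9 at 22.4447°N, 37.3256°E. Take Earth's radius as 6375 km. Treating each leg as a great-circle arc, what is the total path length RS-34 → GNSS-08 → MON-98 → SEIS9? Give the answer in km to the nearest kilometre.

3190 km

RS-34→GNSS-08: c = 0.095623 rad, d = 609.60 km
GNSS-08→MON-98: c = 0.056188 rad, d = 358.20 km
MON-98→SEIS9: c = 0.348570 rad, d = 2222.14 km
Total = 609.60 + 358.20 + 2222.14 = 3189.93 km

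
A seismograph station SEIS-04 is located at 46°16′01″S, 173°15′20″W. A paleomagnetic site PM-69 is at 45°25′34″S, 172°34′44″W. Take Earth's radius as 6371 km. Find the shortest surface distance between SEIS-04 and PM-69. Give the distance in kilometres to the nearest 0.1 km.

SEIS-04: φ = -46.26694°, λ = -173.25556°
PM-69: φ = -45.42611°, λ = -172.57889°
Δφ = 0.8408°,  Δλ = 0.6767°
a = sin²(Δφ/2) + cos φ₁ cos φ₂ sin²(Δλ/2) = 0.000071
c = 2·arcsin(√a) = 0.016824 rad = 0.9639°
d = R·c = 6371 × 0.016824 = 107.2 km

107.2 km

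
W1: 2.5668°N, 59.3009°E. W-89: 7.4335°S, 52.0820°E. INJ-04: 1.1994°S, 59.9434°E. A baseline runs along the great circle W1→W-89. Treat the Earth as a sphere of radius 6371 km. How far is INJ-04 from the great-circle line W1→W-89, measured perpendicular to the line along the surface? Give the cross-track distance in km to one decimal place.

302.4 km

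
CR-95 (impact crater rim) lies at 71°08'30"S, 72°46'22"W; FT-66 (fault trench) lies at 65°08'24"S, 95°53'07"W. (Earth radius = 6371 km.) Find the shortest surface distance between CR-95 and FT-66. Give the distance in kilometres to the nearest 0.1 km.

CR-95: φ = -71.14167°, λ = -72.77278°
FT-66: φ = -65.14000°, λ = -95.88528°
Δφ = 6.0017°,  Δλ = -23.1125°
a = sin²(Δφ/2) + cos φ₁ cos φ₂ sin²(Δλ/2) = 0.008194
c = 2·arcsin(√a) = 0.181289 rad = 10.3871°
d = R·c = 6371 × 0.181289 = 1155.0 km

1155.0 km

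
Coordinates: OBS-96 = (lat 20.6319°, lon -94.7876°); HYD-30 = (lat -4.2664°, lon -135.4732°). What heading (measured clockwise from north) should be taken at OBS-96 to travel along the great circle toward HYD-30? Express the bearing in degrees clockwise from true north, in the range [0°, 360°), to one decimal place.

Δλ = -40.6856°
y = sin Δλ · cos φ₂ = -0.650101
x = cos φ₁ sin φ₂ − sin φ₁ cos φ₂ cos Δλ = -0.336078
θ = atan2(y, x) = -117.3373° → 242.6627° (mod 360°)

242.7°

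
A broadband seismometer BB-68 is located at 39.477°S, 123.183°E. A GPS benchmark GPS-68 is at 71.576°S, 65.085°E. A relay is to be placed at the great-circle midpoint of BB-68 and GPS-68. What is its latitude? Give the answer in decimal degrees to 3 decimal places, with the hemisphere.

58.356°S

Bx = cos φ₂ cos Δλ = 0.167020,  By = cos φ₂ sin Δλ = -0.268309
φₘ = atan2(sin φ₁ + sin φ₂, √((cos φ₁ + Bx)² + By²)) = -58.35577°
λₘ = λ₁ + atan2(By, cos φ₁ + Bx) = 107.23470°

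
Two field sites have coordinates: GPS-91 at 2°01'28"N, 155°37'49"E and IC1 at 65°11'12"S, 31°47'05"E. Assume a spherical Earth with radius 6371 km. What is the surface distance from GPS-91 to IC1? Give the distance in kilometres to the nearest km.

11721 km

GPS-91: φ = +2.02444°, λ = +155.63028°
IC1: φ = -65.18667°, λ = +31.78472°
Δφ = -67.2111°,  Δλ = -123.8456°
a = sin²(Δφ/2) + cos φ₁ cos φ₂ sin²(Δλ/2) = 0.632826
c = 2·arcsin(√a) = 1.839677 rad = 105.4057°
d = R·c = 6371 × 1.839677 = 11720.6 km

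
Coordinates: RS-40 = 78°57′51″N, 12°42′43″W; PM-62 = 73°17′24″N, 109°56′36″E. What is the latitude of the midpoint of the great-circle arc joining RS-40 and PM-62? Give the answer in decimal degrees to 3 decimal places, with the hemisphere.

82.806°N

RS-40: φ = +78.96417°, λ = -12.71194°
PM-62: φ = +73.29000°, λ = +109.94333°
Bx = cos φ₂ cos Δλ = -0.155145,  By = cos φ₂ sin Δλ = 0.242079
φₘ = atan2(sin φ₁ + sin φ₂, √((cos φ₁ + Bx)² + By²)) = 82.80599°
λₘ = λ₁ + atan2(By, cos φ₁ + Bx) = 68.76518°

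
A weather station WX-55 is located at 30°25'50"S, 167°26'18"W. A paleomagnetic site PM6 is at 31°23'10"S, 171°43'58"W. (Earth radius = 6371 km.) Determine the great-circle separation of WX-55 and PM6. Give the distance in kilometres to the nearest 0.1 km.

423.2 km

WX-55: φ = -30.43056°, λ = -167.43833°
PM6: φ = -31.38611°, λ = -171.73278°
Δφ = -0.9556°,  Δλ = -4.2944°
a = sin²(Δφ/2) + cos φ₁ cos φ₂ sin²(Δλ/2) = 0.001103
c = 2·arcsin(√a) = 0.066430 rad = 3.8062°
d = R·c = 6371 × 0.066430 = 423.2 km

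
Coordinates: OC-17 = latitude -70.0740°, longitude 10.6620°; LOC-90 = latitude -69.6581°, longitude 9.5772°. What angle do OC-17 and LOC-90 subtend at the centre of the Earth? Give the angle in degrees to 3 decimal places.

0.559°

Δφ = 0.4159°,  Δλ = -1.0848°
a = sin²(Δφ/2) + cos φ₁ cos φ₂ sin²(Δλ/2) = 0.000024
c = 2·arcsin(√a) = 0.009755 rad = 0.5589°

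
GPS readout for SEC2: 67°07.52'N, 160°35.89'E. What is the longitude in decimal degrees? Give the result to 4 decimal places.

160° + 35.89′/60 = 160 + 0.59817 = 160.5982°

160.5982°E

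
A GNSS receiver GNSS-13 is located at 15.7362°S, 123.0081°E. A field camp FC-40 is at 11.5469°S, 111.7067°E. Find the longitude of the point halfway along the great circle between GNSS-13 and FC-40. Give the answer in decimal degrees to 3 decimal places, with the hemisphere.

Bx = cos φ₂ cos Δλ = 0.960763,  By = cos φ₂ sin Δλ = -0.192004
φₘ = atan2(sin φ₁ + sin φ₂, √((cos φ₁ + Bx)² + By²)) = -13.70565°
λₘ = λ₁ + atan2(By, cos φ₁ + Bx) = 117.30708°

117.307°E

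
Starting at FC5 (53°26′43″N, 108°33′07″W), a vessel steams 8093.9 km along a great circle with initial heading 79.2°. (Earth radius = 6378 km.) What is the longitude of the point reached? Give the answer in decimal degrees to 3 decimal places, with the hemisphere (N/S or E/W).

20.585°W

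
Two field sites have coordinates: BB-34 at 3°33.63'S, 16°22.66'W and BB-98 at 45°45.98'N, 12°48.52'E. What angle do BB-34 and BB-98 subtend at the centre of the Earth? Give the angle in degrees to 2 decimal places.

55.71°

BB-34: φ = -3.56050°, λ = -16.37767°
BB-98: φ = +45.76633°, λ = +12.80867°
Δφ = 49.3268°,  Δλ = 29.1863°
a = sin²(Δφ/2) + cos φ₁ cos φ₂ sin²(Δλ/2) = 0.218326
c = 2·arcsin(√a) = 0.972364 rad = 55.7124°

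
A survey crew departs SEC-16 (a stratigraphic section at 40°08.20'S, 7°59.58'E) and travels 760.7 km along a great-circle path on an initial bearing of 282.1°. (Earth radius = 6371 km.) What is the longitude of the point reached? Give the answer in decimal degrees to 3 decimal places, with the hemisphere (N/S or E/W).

SEC-16: φ = -40.13667°, λ = +7.99300°
δ = d/R = 760.7/6371 = 0.119400 rad
φ₂ = arcsin(sin φ₁ cos δ + cos φ₁ sin δ cos θ)
   = arcsin(-0.64461·0.99288 + 0.76451·0.11912·0.20962) = -38.38440°
λ₂ = λ₁ + atan2(sin θ sin δ cos φ₁, cos δ − sin φ₁ sin φ₂) = -0.55196°

0.552°W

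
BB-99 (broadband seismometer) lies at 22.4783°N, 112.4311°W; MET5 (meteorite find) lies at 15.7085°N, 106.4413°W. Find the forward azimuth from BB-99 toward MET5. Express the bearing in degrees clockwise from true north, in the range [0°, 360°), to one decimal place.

Δλ = 5.9898°
y = sin Δλ · cos φ₂ = 0.100454
x = cos φ₁ sin φ₂ − sin φ₁ cos φ₂ cos Δλ = -0.115871
θ = atan2(y, x) = 139.0765° → 139.0765° (mod 360°)

139.1°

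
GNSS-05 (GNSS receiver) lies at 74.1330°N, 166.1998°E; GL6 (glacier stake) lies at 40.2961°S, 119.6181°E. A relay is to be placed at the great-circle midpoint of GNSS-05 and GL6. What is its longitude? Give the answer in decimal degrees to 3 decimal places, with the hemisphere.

Bx = cos φ₂ cos Δλ = 0.524227,  By = cos φ₂ sin Δλ = -0.554000
φₘ = atan2(sin φ₁ + sin φ₂, √((cos φ₁ + Bx)² + By²)) = 17.97946°
λₘ = λ₁ + atan2(By, cos φ₁ + Bx) = 131.41767°

131.418°E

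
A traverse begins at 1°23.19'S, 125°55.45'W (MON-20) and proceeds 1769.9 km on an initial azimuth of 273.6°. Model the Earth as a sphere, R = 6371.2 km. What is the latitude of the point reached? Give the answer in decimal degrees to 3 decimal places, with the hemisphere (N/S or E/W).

0.347°S

MON-20: φ = -1.38650°, λ = -125.92417°
δ = d/R = 1769.9/6371.2 = 0.277797 rad
φ₂ = arcsin(sin φ₁ cos δ + cos φ₁ sin δ cos θ)
   = arcsin(-0.02420·0.96166 + 0.99971·0.27424·0.06279) = -0.34690°
λ₂ = λ₁ + atan2(sin θ sin δ cos φ₁, cos δ − sin φ₁ sin φ₂) = -141.80882°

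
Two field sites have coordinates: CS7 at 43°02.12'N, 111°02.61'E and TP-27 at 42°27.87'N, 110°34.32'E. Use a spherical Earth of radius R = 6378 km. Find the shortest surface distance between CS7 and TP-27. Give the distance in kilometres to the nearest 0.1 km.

74.3 km

CS7: φ = +43.03533°, λ = +111.04350°
TP-27: φ = +42.46450°, λ = +110.57200°
Δφ = -0.5708°,  Δλ = -0.4715°
a = sin²(Δφ/2) + cos φ₁ cos φ₂ sin²(Δλ/2) = 0.000034
c = 2·arcsin(√a) = 0.011652 rad = 0.6676°
d = R·c = 6378 × 0.011652 = 74.3 km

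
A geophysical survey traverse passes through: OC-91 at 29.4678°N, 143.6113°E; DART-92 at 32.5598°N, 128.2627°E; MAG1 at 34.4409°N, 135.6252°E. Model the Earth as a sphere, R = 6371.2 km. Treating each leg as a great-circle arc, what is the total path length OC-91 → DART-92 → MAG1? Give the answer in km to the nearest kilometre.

2215 km

OC-91→DART-92: c = 0.235610 rad, d = 1501.12 km
DART-92→MAG1: c = 0.112039 rad, d = 713.82 km
Total = 1501.12 + 713.82 = 2214.94 km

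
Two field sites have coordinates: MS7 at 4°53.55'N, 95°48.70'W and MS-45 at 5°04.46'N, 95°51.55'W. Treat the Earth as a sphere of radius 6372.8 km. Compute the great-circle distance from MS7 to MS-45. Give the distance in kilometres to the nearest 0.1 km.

MS7: φ = +4.89250°, λ = -95.81167°
MS-45: φ = +5.07433°, λ = -95.85917°
Δφ = 0.1818°,  Δλ = -0.0475°
a = sin²(Δφ/2) + cos φ₁ cos φ₂ sin²(Δλ/2) = 0.000003
c = 2·arcsin(√a) = 0.003279 rad = 0.1879°
d = R·c = 6372.8 × 0.003279 = 20.9 km

20.9 km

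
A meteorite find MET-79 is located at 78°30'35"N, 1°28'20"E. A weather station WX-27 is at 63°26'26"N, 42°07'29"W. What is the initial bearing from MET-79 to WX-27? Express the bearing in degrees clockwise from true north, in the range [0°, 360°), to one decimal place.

MET-79: φ = +78.50972°, λ = +1.47222°
WX-27: φ = +63.44056°, λ = -42.12472°
Δλ = -43.5969°
y = sin Δλ · cos φ₂ = -0.308330
x = cos φ₁ sin φ₂ − sin φ₁ cos φ₂ cos Δλ = -0.139143
θ = atan2(y, x) = -114.2887° → 245.7113° (mod 360°)

245.7°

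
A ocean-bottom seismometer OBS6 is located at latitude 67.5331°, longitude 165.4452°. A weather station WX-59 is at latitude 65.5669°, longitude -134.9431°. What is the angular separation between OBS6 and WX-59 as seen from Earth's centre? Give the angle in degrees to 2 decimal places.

22.88°

Δφ = -1.9662°,  Δλ = 59.6117°
a = sin²(Δφ/2) + cos φ₁ cos φ₂ sin²(Δλ/2) = 0.039349
c = 2·arcsin(√a) = 0.399379 rad = 22.8827°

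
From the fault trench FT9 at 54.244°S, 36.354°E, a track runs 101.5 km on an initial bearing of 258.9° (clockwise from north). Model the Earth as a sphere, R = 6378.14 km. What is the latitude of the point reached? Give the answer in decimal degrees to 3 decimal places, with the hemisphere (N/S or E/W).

δ = d/R = 101.5/6378.14 = 0.015914 rad
φ₂ = arcsin(sin φ₁ cos δ + cos φ₁ sin δ cos θ)
   = arcsin(-0.81151·0.99987 + 0.58433·0.01591·-0.19252) = -54.40979°
λ₂ = λ₁ + atan2(sin θ sin δ cos φ₁, cos δ − sin φ₁ sin φ₂) = 34.81650°

54.410°S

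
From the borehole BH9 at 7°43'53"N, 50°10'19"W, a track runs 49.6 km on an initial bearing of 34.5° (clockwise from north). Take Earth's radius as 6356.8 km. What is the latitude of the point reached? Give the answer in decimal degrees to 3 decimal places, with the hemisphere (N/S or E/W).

8.100°N

BH9: φ = +7.73139°, λ = -50.17194°
δ = d/R = 49.6/6356.8 = 0.007803 rad
φ₂ = arcsin(sin φ₁ cos δ + cos φ₁ sin δ cos θ)
   = arcsin(0.13453·0.99997 + 0.99091·0.00780·0.82413) = 8.09975°
λ₂ = λ₁ + atan2(sin θ sin δ cos φ₁, cos δ − sin φ₁ sin φ₂) = -49.91618°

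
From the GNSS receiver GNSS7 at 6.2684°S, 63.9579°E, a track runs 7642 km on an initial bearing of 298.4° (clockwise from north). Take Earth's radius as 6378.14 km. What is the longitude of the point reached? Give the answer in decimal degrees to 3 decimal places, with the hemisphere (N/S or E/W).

δ = d/R = 7642/6378.14 = 1.198155 rad
φ₂ = arcsin(sin φ₁ cos δ + cos φ₁ sin δ cos θ)
   = arcsin(-0.10919·0.36408 + 0.99402·0.93137·0.47562) = 23.61451°
λ₂ = λ₁ + atan2(sin θ sin δ cos φ₁, cos δ − sin φ₁ sin φ₂) = 0.55812°

0.558°E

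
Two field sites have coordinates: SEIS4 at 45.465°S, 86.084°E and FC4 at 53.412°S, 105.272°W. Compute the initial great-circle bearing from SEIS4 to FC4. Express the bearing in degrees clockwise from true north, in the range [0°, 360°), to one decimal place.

173.2°

Δλ = 168.6440°
y = sin Δλ · cos φ₂ = 0.117366
x = cos φ₁ sin φ₂ − sin φ₁ cos φ₂ cos Δλ = -0.979704
θ = atan2(y, x) = 173.1687° → 173.1687° (mod 360°)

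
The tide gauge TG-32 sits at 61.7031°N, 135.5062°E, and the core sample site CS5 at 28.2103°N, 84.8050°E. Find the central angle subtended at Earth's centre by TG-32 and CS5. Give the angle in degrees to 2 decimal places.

47.09°

Δφ = -33.4928°,  Δλ = -50.7012°
a = sin²(Δφ/2) + cos φ₁ cos φ₂ sin²(Δλ/2) = 0.159600
c = 2·arcsin(√a) = 0.821943 rad = 47.0939°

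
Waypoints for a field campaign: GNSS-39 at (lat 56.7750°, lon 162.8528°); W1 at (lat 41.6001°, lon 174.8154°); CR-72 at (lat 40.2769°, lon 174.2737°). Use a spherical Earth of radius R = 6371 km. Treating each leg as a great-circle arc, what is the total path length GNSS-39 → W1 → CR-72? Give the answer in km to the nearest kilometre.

2046 km

GNSS-39→W1: c = 0.296951 rad, d = 1891.88 km
W1→CR-72: c = 0.024173 rad, d = 154.01 km
Total = 1891.88 + 154.01 = 2045.88 km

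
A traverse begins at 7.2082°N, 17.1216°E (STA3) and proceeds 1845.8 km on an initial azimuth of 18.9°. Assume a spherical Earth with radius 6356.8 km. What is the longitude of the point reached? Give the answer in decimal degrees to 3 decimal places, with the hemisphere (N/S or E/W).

δ = d/R = 1845.8/6356.8 = 0.290366 rad
φ₂ = arcsin(sin φ₁ cos δ + cos φ₁ sin δ cos θ)
   = arcsin(0.12548·0.95814 + 0.99210·0.28630·0.94609) = 22.88913°
λ₂ = λ₁ + atan2(sin θ sin δ cos φ₁, cos δ − sin φ₁ sin φ₂) = 22.89907°

22.899°E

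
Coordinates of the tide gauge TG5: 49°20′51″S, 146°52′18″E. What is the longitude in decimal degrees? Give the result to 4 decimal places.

146° + 52′/60 + 18″/3600 = 146 + 0.86667 + 0.00500 = 146.8717°

146.8717°E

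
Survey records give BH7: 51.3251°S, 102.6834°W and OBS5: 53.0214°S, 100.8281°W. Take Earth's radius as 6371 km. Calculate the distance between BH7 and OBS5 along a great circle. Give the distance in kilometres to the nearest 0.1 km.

Δφ = -1.6963°,  Δλ = 1.8553°
a = sin²(Δφ/2) + cos φ₁ cos φ₂ sin²(Δλ/2) = 0.000318
c = 2·arcsin(√a) = 0.035647 rad = 2.0424°
d = R·c = 6371 × 0.035647 = 227.1 km

227.1 km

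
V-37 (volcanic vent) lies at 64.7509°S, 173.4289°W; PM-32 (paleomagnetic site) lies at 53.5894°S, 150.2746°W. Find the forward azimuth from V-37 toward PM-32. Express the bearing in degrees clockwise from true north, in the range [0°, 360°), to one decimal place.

57.2°

Δλ = 23.1543°
y = sin Δλ · cos φ₂ = 0.233396
x = cos φ₁ sin φ₂ − sin φ₁ cos φ₂ cos Δλ = 0.150331
θ = atan2(y, x) = 57.2144° → 57.2144° (mod 360°)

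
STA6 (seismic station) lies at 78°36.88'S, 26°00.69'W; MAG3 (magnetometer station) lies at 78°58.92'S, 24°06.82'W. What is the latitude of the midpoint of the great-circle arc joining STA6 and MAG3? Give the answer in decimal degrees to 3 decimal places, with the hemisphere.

STA6: φ = -78.61467°, λ = -26.01150°
MAG3: φ = -78.98200°, λ = -24.11367°
Bx = cos φ₂ cos Δλ = 0.191013,  By = cos φ₂ sin Δλ = 0.006329
φₘ = atan2(sin φ₁ + sin φ₂, √((cos φ₁ + Bx)² + By²)) = -78.79983°
λₘ = λ₁ + atan2(By, cos φ₁ + Bx) = -25.07794°

78.800°S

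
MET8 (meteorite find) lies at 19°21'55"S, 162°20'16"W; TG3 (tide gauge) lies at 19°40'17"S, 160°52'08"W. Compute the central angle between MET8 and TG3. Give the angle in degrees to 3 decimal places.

1.418°

MET8: φ = -19.36528°, λ = -162.33778°
TG3: φ = -19.67139°, λ = -160.86889°
Δφ = -0.3061°,  Δλ = 1.4689°
a = sin²(Δφ/2) + cos φ₁ cos φ₂ sin²(Δλ/2) = 0.000153
c = 2·arcsin(√a) = 0.024747 rad = 1.4179°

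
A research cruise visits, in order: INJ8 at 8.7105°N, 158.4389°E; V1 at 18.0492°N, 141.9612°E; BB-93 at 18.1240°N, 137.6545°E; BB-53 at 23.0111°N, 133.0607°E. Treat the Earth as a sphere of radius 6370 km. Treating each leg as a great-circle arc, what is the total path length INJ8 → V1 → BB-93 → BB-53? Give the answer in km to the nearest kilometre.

3239 km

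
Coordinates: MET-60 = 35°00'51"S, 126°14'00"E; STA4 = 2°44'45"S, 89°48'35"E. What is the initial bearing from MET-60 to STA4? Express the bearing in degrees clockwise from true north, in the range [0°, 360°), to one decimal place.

305.4°

MET-60: φ = -35.01417°, λ = +126.23333°
STA4: φ = -2.74583°, λ = +89.80972°
Δλ = -36.4236°
y = sin Δλ · cos φ₂ = -0.593069
x = cos φ₁ sin φ₂ − sin φ₁ cos φ₂ cos Δλ = 0.421926
θ = atan2(y, x) = -54.5709° → 305.4291° (mod 360°)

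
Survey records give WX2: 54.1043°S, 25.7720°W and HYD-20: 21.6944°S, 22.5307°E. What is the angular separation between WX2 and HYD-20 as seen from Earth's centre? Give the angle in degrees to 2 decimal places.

Δφ = 32.4099°,  Δλ = 48.3027°
a = sin²(Δφ/2) + cos φ₁ cos φ₂ sin²(Δλ/2) = 0.169080
c = 2·arcsin(√a) = 0.847526 rad = 48.5597°

48.56°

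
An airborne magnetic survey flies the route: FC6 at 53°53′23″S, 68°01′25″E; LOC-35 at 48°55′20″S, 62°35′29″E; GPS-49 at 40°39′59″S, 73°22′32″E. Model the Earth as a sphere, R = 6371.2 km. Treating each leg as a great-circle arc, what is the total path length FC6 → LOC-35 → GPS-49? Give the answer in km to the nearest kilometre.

1918 km

FC6: φ = -53.88972°, λ = +68.02361°
LOC-35: φ = -48.92222°, λ = +62.59139°
GPS-49: φ = -40.66639°, λ = +73.37556°
FC6→LOC-35: c = 0.104883 rad, d = 668.23 km
LOC-35→GPS-49: c = 0.196098 rad, d = 1249.38 km
Total = 668.23 + 1249.38 = 1917.61 km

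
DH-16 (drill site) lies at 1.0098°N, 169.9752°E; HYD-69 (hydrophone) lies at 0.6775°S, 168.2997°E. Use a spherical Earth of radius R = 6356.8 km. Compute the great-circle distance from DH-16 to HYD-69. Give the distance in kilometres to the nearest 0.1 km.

Δφ = -1.6873°,  Δλ = -1.6755°
a = sin²(Δφ/2) + cos φ₁ cos φ₂ sin²(Δλ/2) = 0.000431
c = 2·arcsin(√a) = 0.041501 rad = 2.3778°
d = R·c = 6356.8 × 0.041501 = 263.8 km

263.8 km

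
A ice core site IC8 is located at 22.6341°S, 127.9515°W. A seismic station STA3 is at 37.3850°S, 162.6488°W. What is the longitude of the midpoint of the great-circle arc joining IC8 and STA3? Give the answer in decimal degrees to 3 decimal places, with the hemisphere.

143.962°W

Bx = cos φ₂ cos Δλ = 0.653275,  By = cos φ₂ sin Δλ = -0.452304
φₘ = atan2(sin φ₁ + sin φ₂, √((cos φ₁ + Bx)² + By²)) = -31.17120°
λₘ = λ₁ + atan2(By, cos φ₁ + Bx) = -143.96223°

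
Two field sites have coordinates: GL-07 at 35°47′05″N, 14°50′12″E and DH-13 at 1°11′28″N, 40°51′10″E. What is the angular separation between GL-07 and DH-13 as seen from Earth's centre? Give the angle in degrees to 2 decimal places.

42.18°

GL-07: φ = +35.78472°, λ = +14.83667°
DH-13: φ = +1.19111°, λ = +40.85278°
Δφ = -34.5936°,  Δλ = 26.0161°
a = sin²(Δφ/2) + cos φ₁ cos φ₂ sin²(Δλ/2) = 0.129491
c = 2·arcsin(√a) = 0.736212 rad = 42.1819°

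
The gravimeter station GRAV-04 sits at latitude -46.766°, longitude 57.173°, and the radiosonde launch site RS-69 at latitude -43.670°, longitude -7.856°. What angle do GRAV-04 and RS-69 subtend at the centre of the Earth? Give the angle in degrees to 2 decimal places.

44.58°

Δφ = 3.0960°,  Δλ = -65.0290°
a = sin²(Δφ/2) + cos φ₁ cos φ₂ sin²(Δλ/2) = 0.143880
c = 2·arcsin(√a) = 0.778111 rad = 44.5825°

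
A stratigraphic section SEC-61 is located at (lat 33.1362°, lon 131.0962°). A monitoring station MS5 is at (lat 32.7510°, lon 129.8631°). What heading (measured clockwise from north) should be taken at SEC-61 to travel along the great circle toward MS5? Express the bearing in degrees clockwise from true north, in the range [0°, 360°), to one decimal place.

Δλ = -1.2331°
y = sin Δλ · cos φ₂ = -0.018099
x = cos φ₁ sin φ₂ − sin φ₁ cos φ₂ cos Δλ = -0.006616
θ = atan2(y, x) = -110.0811° → 249.9189° (mod 360°)

249.9°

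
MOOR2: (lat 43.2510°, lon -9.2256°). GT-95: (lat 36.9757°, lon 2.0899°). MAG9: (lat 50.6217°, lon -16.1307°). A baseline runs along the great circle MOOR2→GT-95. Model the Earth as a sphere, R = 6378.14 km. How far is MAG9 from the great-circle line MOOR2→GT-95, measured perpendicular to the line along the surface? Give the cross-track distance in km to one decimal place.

450.7 km

δ₁₃ = central angle MOOR2→MAG9 = 0.152561 rad  (haversine)
θ₁₃ = bearing MOOR2→MAG9 = 329.873°,  θ₁₂ = bearing MOOR2→GT-95 = 122.188°
dₓₜ = R·arcsin(sin δ₁₃ · sin(θ₁₃ − θ₁₂)) = 6378.14·arcsin(0.15197·sin(207.686°)) = -450.724 km
|dₓₜ| = 450.724 km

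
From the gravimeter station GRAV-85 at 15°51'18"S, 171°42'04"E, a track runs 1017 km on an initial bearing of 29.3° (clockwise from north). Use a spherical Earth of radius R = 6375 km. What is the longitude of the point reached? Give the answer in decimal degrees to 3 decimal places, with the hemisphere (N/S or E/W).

176.202°E

GRAV-85: φ = -15.85500°, λ = +171.70111°
δ = d/R = 1017/6375 = 0.159529 rad
φ₂ = arcsin(sin φ₁ cos δ + cos φ₁ sin δ cos θ)
   = arcsin(-0.27320·0.98730 + 0.96196·0.15885·0.87207) = -7.84384°
λ₂ = λ₁ + atan2(sin θ sin δ cos φ₁, cos δ − sin φ₁ sin φ₂) = 176.20199°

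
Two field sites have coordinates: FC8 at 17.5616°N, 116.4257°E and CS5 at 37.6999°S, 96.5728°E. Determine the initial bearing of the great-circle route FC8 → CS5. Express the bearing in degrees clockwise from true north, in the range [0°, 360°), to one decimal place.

198.4°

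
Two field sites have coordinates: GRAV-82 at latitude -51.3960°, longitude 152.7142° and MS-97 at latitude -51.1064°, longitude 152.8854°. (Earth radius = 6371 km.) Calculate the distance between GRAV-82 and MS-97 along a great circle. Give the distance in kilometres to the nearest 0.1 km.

34.3 km

Δφ = 0.2896°,  Δλ = 0.1712°
a = sin²(Δφ/2) + cos φ₁ cos φ₂ sin²(Δλ/2) = 0.000007
c = 2·arcsin(√a) = 0.005389 rad = 0.3088°
d = R·c = 6371 × 0.005389 = 34.3 km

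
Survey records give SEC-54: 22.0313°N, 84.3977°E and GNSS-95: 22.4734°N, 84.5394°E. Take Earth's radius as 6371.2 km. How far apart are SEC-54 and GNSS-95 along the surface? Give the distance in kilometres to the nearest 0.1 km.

51.3 km

Δφ = 0.4421°,  Δλ = 0.1417°
a = sin²(Δφ/2) + cos φ₁ cos φ₂ sin²(Δλ/2) = 0.000016
c = 2·arcsin(√a) = 0.008048 rad = 0.4611°
d = R·c = 6371.2 × 0.008048 = 51.3 km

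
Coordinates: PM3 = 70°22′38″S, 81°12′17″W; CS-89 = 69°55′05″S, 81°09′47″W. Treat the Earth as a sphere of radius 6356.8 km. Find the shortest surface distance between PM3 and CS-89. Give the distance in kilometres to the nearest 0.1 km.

51.0 km

PM3: φ = -70.37722°, λ = -81.20472°
CS-89: φ = -69.91806°, λ = -81.16306°
Δφ = 0.4592°,  Δλ = 0.0417°
a = sin²(Δφ/2) + cos φ₁ cos φ₂ sin²(Δλ/2) = 0.000016
c = 2·arcsin(√a) = 0.008018 rad = 0.4594°
d = R·c = 6356.8 × 0.008018 = 51.0 km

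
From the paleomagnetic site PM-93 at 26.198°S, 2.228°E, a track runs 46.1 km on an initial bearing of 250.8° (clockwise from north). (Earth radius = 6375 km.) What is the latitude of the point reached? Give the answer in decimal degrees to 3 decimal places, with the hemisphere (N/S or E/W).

26.334°S

δ = d/R = 46.1/6375 = 0.007231 rad
φ₂ = arcsin(sin φ₁ cos δ + cos φ₁ sin δ cos θ)
   = arcsin(-0.44147·0.99997 + 0.89727·0.00723·-0.32887) = -26.33360°
λ₂ = λ₁ + atan2(sin θ sin δ cos φ₁, cos δ − sin φ₁ sin φ₂) = 1.79141°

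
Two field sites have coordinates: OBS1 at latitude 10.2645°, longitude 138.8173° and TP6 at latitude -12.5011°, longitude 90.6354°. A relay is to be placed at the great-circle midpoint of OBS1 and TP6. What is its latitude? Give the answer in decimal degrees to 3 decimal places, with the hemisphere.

1.225°S

Bx = cos φ₂ cos Δλ = 0.650960,  By = cos φ₂ sin Δλ = -0.727597
φₘ = atan2(sin φ₁ + sin φ₂, √((cos φ₁ + Bx)² + By²)) = -1.22497°
λₘ = λ₁ + atan2(By, cos φ₁ + Bx) = 114.82703°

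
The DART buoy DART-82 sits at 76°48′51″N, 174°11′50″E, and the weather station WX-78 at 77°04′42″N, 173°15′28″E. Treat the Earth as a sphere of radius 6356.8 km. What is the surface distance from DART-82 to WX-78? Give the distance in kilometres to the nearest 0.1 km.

37.6 km

DART-82: φ = +76.81417°, λ = +174.19722°
WX-78: φ = +77.07833°, λ = +173.25778°
Δφ = 0.2642°,  Δλ = -0.9394°
a = sin²(Δφ/2) + cos φ₁ cos φ₂ sin²(Δλ/2) = 0.000009
c = 2·arcsin(√a) = 0.005914 rad = 0.3388°
d = R·c = 6356.8 × 0.005914 = 37.6 km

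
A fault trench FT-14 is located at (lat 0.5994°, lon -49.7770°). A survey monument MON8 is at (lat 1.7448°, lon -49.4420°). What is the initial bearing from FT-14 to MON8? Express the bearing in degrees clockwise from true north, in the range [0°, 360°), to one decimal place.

16.3°

Δλ = 0.3350°
y = sin Δλ · cos φ₂ = 0.005844
x = cos φ₁ sin φ₂ − sin φ₁ cos φ₂ cos Δλ = 0.019990
θ = atan2(y, x) = 16.2965° → 16.2965° (mod 360°)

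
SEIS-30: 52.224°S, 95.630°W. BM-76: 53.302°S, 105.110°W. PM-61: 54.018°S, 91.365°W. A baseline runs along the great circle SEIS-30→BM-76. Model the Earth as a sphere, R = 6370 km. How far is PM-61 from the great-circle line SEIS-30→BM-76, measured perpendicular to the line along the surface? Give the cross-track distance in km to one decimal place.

270.4 km

δ₁₃ = central angle SEIS-30→PM-61 = 0.054538 rad  (haversine)
θ₁₃ = bearing SEIS-30→PM-61 = 126.720°,  θ₁₂ = bearing SEIS-30→BM-76 = 255.604°
dₓₜ = R·arcsin(sin δ₁₃ · sin(θ₁₃ − θ₁₂)) = 6370·arcsin(0.05451·sin(-128.884°)) = -270.374 km
|dₓₜ| = 270.374 km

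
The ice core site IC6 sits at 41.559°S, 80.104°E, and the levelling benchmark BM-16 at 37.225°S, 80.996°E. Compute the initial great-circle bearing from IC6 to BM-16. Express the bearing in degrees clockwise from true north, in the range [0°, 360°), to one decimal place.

9.3°

Δλ = 0.8920°
y = sin Δλ · cos φ₂ = 0.012396
x = cos φ₁ sin φ₂ − sin φ₁ cos φ₂ cos Δλ = 0.075506
θ = atan2(y, x) = 9.3232° → 9.3232° (mod 360°)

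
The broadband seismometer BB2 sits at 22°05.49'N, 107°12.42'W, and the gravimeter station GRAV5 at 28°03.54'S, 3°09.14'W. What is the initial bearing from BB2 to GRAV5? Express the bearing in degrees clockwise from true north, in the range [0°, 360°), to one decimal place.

112.5°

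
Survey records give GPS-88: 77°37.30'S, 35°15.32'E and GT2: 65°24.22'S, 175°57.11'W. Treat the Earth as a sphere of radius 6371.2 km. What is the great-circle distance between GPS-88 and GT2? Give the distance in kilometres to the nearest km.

GPS-88: φ = -77.62167°, λ = +35.25533°
GT2: φ = -65.40367°, λ = -175.95183°
Δφ = 12.2180°,  Δλ = 148.7928°
a = sin²(Δφ/2) + cos φ₁ cos φ₂ sin²(Δλ/2) = 0.094094
c = 2·arcsin(√a) = 0.623547 rad = 35.7266°
d = R·c = 6371.2 × 0.623547 = 3972.7 km

3973 km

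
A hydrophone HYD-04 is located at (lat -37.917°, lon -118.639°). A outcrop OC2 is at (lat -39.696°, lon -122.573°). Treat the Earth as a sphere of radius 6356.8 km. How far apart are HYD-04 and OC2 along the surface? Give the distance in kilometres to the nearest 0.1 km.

Δφ = -1.7790°,  Δλ = -3.9340°
a = sin²(Δφ/2) + cos φ₁ cos φ₂ sin²(Δλ/2) = 0.000956
c = 2·arcsin(√a) = 0.061853 rad = 3.5439°
d = R·c = 6356.8 × 0.061853 = 393.2 km

393.2 km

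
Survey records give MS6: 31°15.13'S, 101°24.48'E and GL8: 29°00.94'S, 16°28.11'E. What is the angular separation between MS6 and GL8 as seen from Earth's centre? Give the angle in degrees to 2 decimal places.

71.48°

MS6: φ = -31.25217°, λ = +101.40800°
GL8: φ = -29.01567°, λ = +16.46850°
Δφ = 2.2365°,  Δλ = -84.9395°
a = sin²(Δφ/2) + cos φ₁ cos φ₂ sin²(Δλ/2) = 0.341205
c = 2·arcsin(√a) = 1.247610 rad = 71.4828°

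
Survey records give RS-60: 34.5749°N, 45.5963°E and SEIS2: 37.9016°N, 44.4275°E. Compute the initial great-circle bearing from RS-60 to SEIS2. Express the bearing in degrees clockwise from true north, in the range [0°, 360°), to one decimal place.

344.5°

Δλ = -1.1688°
y = sin Δλ · cos φ₂ = -0.016095
x = cos φ₁ sin φ₂ − sin φ₁ cos φ₂ cos Δλ = 0.058122
θ = atan2(y, x) = -15.4786° → 344.5214° (mod 360°)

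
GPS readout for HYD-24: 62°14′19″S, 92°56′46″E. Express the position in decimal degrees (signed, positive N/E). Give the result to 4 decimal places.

lat: 62.2386° S → -62.2386°
lon: 92.9461° E → +92.9461°

-62.2386°, +92.9461°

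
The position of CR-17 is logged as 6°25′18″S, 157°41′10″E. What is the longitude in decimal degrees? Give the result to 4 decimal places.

157° + 41′/60 + 10″/3600 = 157 + 0.68333 + 0.00278 = 157.6861°

157.6861°E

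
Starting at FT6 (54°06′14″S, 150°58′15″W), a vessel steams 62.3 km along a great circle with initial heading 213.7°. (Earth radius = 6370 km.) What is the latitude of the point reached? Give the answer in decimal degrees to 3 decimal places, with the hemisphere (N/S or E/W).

54.569°S

FT6: φ = -54.10389°, λ = -150.97083°
δ = d/R = 62.3/6370 = 0.009780 rad
φ₂ = arcsin(sin φ₁ cos δ + cos φ₁ sin δ cos θ)
   = arcsin(-0.81008·0.99995 + 0.58632·0.00978·-0.83195) = -54.56891°
λ₂ = λ₁ + atan2(sin θ sin δ cos φ₁, cos δ − sin φ₁ sin φ₂) = -151.50715°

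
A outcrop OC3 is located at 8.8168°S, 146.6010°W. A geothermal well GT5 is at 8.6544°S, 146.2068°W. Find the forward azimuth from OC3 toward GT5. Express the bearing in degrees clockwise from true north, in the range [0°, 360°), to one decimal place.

67.4°

Δλ = 0.3942°
y = sin Δλ · cos φ₂ = 0.006802
x = cos φ₁ sin φ₂ − sin φ₁ cos φ₂ cos Δλ = 0.002831
θ = atan2(y, x) = 67.4032° → 67.4032° (mod 360°)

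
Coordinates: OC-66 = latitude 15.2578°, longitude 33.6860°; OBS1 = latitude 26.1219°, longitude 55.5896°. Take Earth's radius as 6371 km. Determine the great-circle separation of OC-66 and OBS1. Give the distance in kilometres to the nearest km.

2573 km

Δφ = 10.8641°,  Δλ = 21.9036°
a = sin²(Δφ/2) + cos φ₁ cos φ₂ sin²(Δλ/2) = 0.040226
c = 2·arcsin(√a) = 0.403868 rad = 23.1400°
d = R·c = 6371 × 0.403868 = 2573.0 km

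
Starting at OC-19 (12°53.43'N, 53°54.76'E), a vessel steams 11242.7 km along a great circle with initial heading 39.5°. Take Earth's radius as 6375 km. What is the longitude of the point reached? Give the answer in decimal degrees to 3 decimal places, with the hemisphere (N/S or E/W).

173.585°E

OC-19: φ = +12.89050°, λ = +53.91267°
δ = d/R = 11242.7/6375 = 1.763561 rad
φ₂ = arcsin(sin φ₁ cos δ + cos φ₁ sin δ cos θ)
   = arcsin(0.22309·-0.19157 + 0.97480·0.98148·0.77162) = 44.06779°
λ₂ = λ₁ + atan2(sin θ sin δ cos φ₁, cos δ − sin φ₁ sin φ₂) = 173.58527°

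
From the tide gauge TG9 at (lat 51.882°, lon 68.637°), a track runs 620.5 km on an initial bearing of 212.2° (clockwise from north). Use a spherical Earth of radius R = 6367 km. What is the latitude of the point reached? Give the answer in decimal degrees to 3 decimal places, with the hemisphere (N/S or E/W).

δ = d/R = 620.5/6367 = 0.097456 rad
φ₂ = arcsin(sin φ₁ cos δ + cos φ₁ sin δ cos θ)
   = arcsin(0.78674·0.99525 + 0.61728·0.09730·-0.84619) = 47.06976°
λ₂ = λ₁ + atan2(sin θ sin δ cos φ₁, cos δ − sin φ₁ sin φ₂) = 64.27111°

47.070°N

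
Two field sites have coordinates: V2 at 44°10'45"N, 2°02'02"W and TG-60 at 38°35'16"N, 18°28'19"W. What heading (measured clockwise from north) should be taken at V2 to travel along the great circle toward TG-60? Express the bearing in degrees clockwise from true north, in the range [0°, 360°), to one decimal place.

V2: φ = +44.17917°, λ = -2.03389°
TG-60: φ = +38.58778°, λ = -18.47194°
Δλ = -16.4381°
y = sin Δλ · cos φ₂ = -0.221191
x = cos φ₁ sin φ₂ − sin φ₁ cos φ₂ cos Δλ = -0.075168
θ = atan2(y, x) = -108.7694° → 251.2306° (mod 360°)

251.2°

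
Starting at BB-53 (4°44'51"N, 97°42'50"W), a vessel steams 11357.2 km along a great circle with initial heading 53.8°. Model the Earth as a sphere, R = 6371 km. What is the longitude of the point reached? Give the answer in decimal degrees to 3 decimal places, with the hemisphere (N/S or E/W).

BB-53: φ = +4.74750°, λ = -97.71389°
δ = d/R = 11357.2/6371 = 1.782640 rad
φ₂ = arcsin(sin φ₁ cos δ + cos φ₁ sin δ cos θ)
   = arcsin(0.08276·-0.21026 + 0.99657·0.97764·0.59061) = 33.91893°
λ₂ = λ₁ + atan2(sin θ sin δ cos φ₁, cos δ − sin φ₁ sin φ₂) = 10.35139°

10.351°E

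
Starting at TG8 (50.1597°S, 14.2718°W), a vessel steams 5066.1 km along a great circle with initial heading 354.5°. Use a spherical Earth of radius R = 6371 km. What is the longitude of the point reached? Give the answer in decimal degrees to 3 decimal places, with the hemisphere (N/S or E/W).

18.209°W

δ = d/R = 5066.1/6371 = 0.795181 rad
φ₂ = arcsin(sin φ₁ cos δ + cos φ₁ sin δ cos θ)
   = arcsin(-0.76783·0.70016 + 0.64065·0.71399·0.99540) = -4.72023°
λ₂ = λ₁ + atan2(sin θ sin δ cos φ₁, cos δ − sin φ₁ sin φ₂) = -18.20916°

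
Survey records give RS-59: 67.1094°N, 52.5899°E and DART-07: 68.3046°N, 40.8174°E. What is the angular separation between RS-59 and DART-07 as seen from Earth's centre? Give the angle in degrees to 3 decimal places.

4.615°

Δφ = 1.1952°,  Δλ = -11.7725°
a = sin²(Δφ/2) + cos φ₁ cos φ₂ sin²(Δλ/2) = 0.001621
c = 2·arcsin(√a) = 0.080547 rad = 4.6150°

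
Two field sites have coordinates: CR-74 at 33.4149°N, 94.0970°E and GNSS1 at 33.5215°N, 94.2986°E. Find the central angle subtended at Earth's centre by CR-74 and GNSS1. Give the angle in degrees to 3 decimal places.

Δφ = 0.1066°,  Δλ = 0.2016°
a = sin²(Δφ/2) + cos φ₁ cos φ₂ sin²(Δλ/2) = 0.000003
c = 2·arcsin(√a) = 0.003475 rad = 0.1991°

0.199°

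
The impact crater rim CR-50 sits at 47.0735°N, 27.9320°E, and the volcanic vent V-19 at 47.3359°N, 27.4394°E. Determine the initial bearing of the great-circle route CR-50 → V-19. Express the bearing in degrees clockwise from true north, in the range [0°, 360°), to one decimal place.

308.3°

Δλ = -0.4926°
y = sin Δλ · cos φ₂ = -0.005826
x = cos φ₁ sin φ₂ − sin φ₁ cos φ₂ cos Δλ = 0.004598
θ = atan2(y, x) = -51.7205° → 308.2795° (mod 360°)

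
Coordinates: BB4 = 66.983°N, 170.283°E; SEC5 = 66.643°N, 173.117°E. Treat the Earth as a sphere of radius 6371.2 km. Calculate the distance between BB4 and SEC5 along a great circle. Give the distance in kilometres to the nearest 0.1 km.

129.7 km

Δφ = -0.3400°,  Δλ = 2.8340°
a = sin²(Δφ/2) + cos φ₁ cos φ₂ sin²(Δλ/2) = 0.000104
c = 2·arcsin(√a) = 0.020357 rad = 1.1664°
d = R·c = 6371.2 × 0.020357 = 129.7 km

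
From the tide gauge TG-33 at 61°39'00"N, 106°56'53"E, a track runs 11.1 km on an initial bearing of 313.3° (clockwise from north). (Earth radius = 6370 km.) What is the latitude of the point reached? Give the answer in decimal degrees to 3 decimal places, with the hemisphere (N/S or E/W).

61.718°N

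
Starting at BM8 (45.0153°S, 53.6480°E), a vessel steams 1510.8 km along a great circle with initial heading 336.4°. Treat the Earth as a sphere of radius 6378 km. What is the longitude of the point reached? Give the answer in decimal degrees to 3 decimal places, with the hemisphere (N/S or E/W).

δ = d/R = 1510.8/6378 = 0.236877 rad
φ₂ = arcsin(sin φ₁ cos δ + cos φ₁ sin δ cos θ)
   = arcsin(-0.70730·0.97208 + 0.70692·0.23467·0.91636) = -32.37977°
λ₂ = λ₁ + atan2(sin θ sin δ cos φ₁, cos δ − sin φ₁ sin φ₂) = 47.26086°

47.261°E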